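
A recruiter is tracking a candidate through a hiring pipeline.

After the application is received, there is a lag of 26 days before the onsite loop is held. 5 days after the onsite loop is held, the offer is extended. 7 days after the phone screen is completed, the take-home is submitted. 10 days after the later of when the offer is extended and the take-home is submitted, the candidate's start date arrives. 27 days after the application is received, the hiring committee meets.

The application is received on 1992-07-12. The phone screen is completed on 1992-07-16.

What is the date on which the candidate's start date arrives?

The application is received: Jul 12, 1992.
The onsite loop is held: Jul 12, 1992 + 26 days = Aug 7, 1992.
The offer is extended: Aug 7, 1992 + 5 days = Aug 12, 1992.
The phone screen is completed: Jul 16, 1992.
The take-home is submitted: Jul 16, 1992 + 7 days = Jul 23, 1992.
Both prerequisites met — the offer is extended (Aug 12, 1992), the take-home is submitted (Jul 23, 1992); the later is Aug 12, 1992.
The candidate's start date arrives: Aug 12, 1992 + 10 days = Aug 22, 1992.

1992-08-22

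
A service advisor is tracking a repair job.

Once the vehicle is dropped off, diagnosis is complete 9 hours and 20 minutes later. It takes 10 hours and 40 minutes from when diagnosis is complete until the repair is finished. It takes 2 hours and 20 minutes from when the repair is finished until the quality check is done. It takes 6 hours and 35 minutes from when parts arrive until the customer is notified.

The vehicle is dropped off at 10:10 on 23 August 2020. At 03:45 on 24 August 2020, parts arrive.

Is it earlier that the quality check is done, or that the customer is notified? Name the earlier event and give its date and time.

The quality check is done — 08:30 on 24 August 2020

The vehicle is dropped off: 10:10 Aug 23, 2020.
Diagnosis is complete: 10:10 Aug 23, 2020 + 9h20m = 19:30 Aug 23, 2020.
The repair is finished: 19:30 Aug 23, 2020 + 10h40m = 06:10 Aug 24, 2020.
The quality check is done: 06:10 Aug 24, 2020 + 2h20m = 08:30 Aug 24, 2020.
Parts arrive: 03:45 Aug 24, 2020.
The customer is notified: 03:45 Aug 24, 2020 + 6h35m = 10:20 Aug 24, 2020.
Comparing: the quality check is done at 08:30 Aug 24, 2020 vs the customer is notified at 10:20 Aug 24, 2020. Earlier: the quality check is done.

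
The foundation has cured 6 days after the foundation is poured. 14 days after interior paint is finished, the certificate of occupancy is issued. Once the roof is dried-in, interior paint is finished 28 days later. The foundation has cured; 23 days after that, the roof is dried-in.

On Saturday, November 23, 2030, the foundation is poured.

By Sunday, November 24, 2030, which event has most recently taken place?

The foundation is poured: Nov 23, 2030.
The foundation has cured: Nov 23, 2030 + 6 days = Nov 29, 2030.
The roof is dried-in: Nov 29, 2030 + 23 days = Dec 22, 2030.
Interior paint is finished: Dec 22, 2030 + 28 days = Jan 19, 2031.
The certificate of occupancy is issued: Jan 19, 2031 + 14 days = Feb 2, 2031.
Nov 24, 2030 falls between when the foundation is poured (Nov 23, 2030) and when the foundation has cured (Nov 29, 2030).

The foundation is poured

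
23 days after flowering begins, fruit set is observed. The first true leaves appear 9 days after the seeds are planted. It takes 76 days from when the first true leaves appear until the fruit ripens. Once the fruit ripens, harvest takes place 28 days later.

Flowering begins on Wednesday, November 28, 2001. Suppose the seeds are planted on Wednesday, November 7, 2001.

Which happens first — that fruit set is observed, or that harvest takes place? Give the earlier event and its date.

Flowering begins: Nov 28, 2001.
Fruit set is observed: Nov 28, 2001 + 23 days = Dec 21, 2001.
The seeds are planted: Nov 7, 2001.
The first true leaves appear: Nov 7, 2001 + 9 days = Nov 16, 2001.
The fruit ripens: Nov 16, 2001 + 76 days = Jan 31, 2002.
Harvest takes place: Jan 31, 2002 + 28 days = Feb 28, 2002.
Comparing: fruit set is observed on Dec 21, 2001 vs harvest takes place on Feb 28, 2002. Earlier: fruit set is observed.

Fruit set is observed — Friday, December 21, 2001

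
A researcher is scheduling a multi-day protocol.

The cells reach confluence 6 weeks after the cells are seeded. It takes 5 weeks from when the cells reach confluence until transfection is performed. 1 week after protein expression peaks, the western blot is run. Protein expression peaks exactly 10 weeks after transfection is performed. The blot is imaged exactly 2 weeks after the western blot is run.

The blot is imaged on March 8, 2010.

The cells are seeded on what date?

The blot is imaged: Mar 8, 2010.
The western blot is run: Mar 8, 2010 − 2 weeks = Feb 22, 2010.
Protein expression peaks: Feb 22, 2010 − 1 week = Feb 15, 2010.
Transfection is performed: Feb 15, 2010 − 10 weeks = Dec 7, 2009.
The cells reach confluence: Dec 7, 2009 − 5 weeks = Nov 2, 2009.
The cells are seeded: Nov 2, 2009 − 6 weeks = Sep 21, 2009.

September 21, 2009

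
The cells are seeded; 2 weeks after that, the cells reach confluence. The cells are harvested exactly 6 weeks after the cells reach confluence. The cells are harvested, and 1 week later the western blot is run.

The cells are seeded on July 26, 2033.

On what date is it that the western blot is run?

The cells are seeded: Jul 26, 2033.
The cells reach confluence: Jul 26, 2033 + 2 weeks = Aug 9, 2033.
The cells are harvested: Aug 9, 2033 + 6 weeks = Sep 20, 2033.
The western blot is run: Sep 20, 2033 + 1 week = Sep 27, 2033.

September 27, 2033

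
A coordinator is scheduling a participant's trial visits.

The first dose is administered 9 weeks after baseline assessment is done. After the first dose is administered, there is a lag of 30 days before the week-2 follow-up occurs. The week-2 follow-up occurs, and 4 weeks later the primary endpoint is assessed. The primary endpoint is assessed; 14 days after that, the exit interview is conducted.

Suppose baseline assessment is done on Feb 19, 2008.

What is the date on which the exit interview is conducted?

Jul 3, 2008

Baseline assessment is done: Feb 19, 2008.
The first dose is administered: Feb 19, 2008 + 9 weeks = Apr 22, 2008.
The week-2 follow-up occurs: Apr 22, 2008 + 30 days = May 22, 2008.
The primary endpoint is assessed: May 22, 2008 + 4 weeks = Jun 19, 2008.
The exit interview is conducted: Jun 19, 2008 + 14 days = Jul 3, 2008.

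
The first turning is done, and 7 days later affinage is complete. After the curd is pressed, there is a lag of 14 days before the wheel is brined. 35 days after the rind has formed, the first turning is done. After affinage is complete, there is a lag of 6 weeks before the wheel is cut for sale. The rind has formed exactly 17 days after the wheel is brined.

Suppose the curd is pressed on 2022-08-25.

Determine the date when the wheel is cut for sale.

2022-12-18

The curd is pressed: Aug 25, 2022.
The wheel is brined: Aug 25, 2022 + 14 days = Sep 8, 2022.
The rind has formed: Sep 8, 2022 + 17 days = Sep 25, 2022.
The first turning is done: Sep 25, 2022 + 35 days = Oct 30, 2022.
Affinage is complete: Oct 30, 2022 + 7 days = Nov 6, 2022.
The wheel is cut for sale: Nov 6, 2022 + 6 weeks = Dec 18, 2022.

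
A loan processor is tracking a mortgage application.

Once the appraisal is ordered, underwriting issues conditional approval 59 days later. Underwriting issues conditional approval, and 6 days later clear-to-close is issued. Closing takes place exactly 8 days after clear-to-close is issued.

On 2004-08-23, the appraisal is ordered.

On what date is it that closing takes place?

2004-11-04

The appraisal is ordered: Aug 23, 2004.
Underwriting issues conditional approval: Aug 23, 2004 + 59 days = Oct 21, 2004.
Clear-to-close is issued: Oct 21, 2004 + 6 days = Oct 27, 2004.
Closing takes place: Oct 27, 2004 + 8 days = Nov 4, 2004.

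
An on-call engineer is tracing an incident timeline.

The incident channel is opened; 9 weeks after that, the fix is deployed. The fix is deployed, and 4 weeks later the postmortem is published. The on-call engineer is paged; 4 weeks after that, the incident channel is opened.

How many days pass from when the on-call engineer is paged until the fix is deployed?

91 days

Causal path: the on-call engineer is paged → the incident channel is opened → the fix is deployed.
Total delay along the path: 4 + 9 weeks = 13 weeks = 91 days.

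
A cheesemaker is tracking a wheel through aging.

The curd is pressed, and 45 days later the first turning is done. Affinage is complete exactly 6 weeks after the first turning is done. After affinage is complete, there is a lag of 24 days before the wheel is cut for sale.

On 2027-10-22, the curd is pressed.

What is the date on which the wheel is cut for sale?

The curd is pressed: Oct 22, 2027.
The first turning is done: Oct 22, 2027 + 45 days = Dec 6, 2027.
Affinage is complete: Dec 6, 2027 + 6 weeks = Jan 17, 2028.
The wheel is cut for sale: Jan 17, 2028 + 24 days = Feb 10, 2028.

2028-02-10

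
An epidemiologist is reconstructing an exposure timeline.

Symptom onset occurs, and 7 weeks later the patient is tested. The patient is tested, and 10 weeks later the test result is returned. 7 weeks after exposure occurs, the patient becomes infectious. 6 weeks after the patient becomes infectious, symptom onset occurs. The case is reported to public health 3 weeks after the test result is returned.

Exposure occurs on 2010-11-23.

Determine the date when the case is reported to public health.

2011-07-12

Exposure occurs: Nov 23, 2010.
The patient becomes infectious: Nov 23, 2010 + 7 weeks = Jan 11, 2011.
Symptom onset occurs: Jan 11, 2011 + 6 weeks = Feb 22, 2011.
The patient is tested: Feb 22, 2011 + 7 weeks = Apr 12, 2011.
The test result is returned: Apr 12, 2011 + 10 weeks = Jun 21, 2011.
The case is reported to public health: Jun 21, 2011 + 3 weeks = Jul 12, 2011.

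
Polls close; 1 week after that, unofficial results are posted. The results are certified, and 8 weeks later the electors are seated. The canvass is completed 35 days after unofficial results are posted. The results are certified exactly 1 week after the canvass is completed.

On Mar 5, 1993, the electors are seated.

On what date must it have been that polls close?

Nov 20, 1992

The electors are seated: Mar 5, 1993.
The results are certified: Mar 5, 1993 − 8 weeks = Jan 8, 1993.
The canvass is completed: Jan 8, 1993 − 1 week = Jan 1, 1993.
Unofficial results are posted: Jan 1, 1993 − 35 days = Nov 27, 1992.
Polls close: Nov 27, 1992 − 1 week = Nov 20, 1992.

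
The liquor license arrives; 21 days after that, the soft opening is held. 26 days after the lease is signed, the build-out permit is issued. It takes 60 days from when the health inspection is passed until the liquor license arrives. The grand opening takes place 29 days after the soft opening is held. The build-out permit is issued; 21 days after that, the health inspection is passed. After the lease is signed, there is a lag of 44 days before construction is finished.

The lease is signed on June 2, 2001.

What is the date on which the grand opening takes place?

November 6, 2001

The lease is signed: Jun 2, 2001.
The build-out permit is issued: Jun 2, 2001 + 26 days = Jun 28, 2001.
The health inspection is passed: Jun 28, 2001 + 21 days = Jul 19, 2001.
The liquor license arrives: Jul 19, 2001 + 60 days = Sep 17, 2001.
The soft opening is held: Sep 17, 2001 + 21 days = Oct 8, 2001.
The grand opening takes place: Oct 8, 2001 + 29 days = Nov 6, 2001.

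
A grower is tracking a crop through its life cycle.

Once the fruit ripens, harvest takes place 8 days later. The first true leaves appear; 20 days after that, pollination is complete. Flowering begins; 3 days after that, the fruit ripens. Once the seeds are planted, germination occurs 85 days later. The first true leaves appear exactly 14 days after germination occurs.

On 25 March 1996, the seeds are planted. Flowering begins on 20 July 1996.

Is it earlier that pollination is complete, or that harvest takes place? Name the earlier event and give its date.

The seeds are planted: Mar 25, 1996.
Germination occurs: Mar 25, 1996 + 85 days = Jun 18, 1996.
The first true leaves appear: Jun 18, 1996 + 14 days = Jul 2, 1996.
Pollination is complete: Jul 2, 1996 + 20 days = Jul 22, 1996.
Flowering begins: Jul 20, 1996.
The fruit ripens: Jul 20, 1996 + 3 days = Jul 23, 1996.
Harvest takes place: Jul 23, 1996 + 8 days = Jul 31, 1996.
Comparing: pollination is complete on Jul 22, 1996 vs harvest takes place on Jul 31, 1996. Earlier: pollination is complete.

Pollination is complete — 22 July 1996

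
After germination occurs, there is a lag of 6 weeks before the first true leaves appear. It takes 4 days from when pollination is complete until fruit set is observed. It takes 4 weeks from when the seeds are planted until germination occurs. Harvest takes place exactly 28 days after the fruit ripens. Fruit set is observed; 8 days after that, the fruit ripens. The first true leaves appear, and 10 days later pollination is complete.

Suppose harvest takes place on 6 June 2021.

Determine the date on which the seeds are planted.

Harvest takes place: Jun 6, 2021.
The fruit ripens: Jun 6, 2021 − 28 days = May 9, 2021.
Fruit set is observed: May 9, 2021 − 8 days = May 1, 2021.
Pollination is complete: May 1, 2021 − 4 days = Apr 27, 2021.
The first true leaves appear: Apr 27, 2021 − 10 days = Apr 17, 2021.
Germination occurs: Apr 17, 2021 − 6 weeks = Mar 6, 2021.
The seeds are planted: Mar 6, 2021 − 4 weeks = Feb 6, 2021.

6 February 2021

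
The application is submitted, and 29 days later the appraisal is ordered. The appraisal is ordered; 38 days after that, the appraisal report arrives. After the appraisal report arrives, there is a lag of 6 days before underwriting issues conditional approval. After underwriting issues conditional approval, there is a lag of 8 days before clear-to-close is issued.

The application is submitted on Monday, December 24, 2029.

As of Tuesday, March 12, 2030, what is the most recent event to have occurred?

The application is submitted: Dec 24, 2029.
The appraisal is ordered: Dec 24, 2029 + 29 days = Jan 22, 2030.
The appraisal report arrives: Jan 22, 2030 + 38 days = Mar 1, 2030.
Underwriting issues conditional approval: Mar 1, 2030 + 6 days = Mar 7, 2030.
Clear-to-close is issued: Mar 7, 2030 + 8 days = Mar 15, 2030.
Mar 12, 2030 falls between when underwriting issues conditional approval (Mar 7, 2030) and when clear-to-close is issued (Mar 15, 2030).

Underwriting issues conditional approval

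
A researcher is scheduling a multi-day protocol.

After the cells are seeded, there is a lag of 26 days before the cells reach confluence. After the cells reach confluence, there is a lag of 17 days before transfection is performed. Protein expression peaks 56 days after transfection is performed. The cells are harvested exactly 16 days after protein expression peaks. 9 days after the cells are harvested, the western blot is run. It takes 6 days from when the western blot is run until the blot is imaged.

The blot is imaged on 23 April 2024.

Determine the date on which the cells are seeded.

15 December 2023

The blot is imaged: Apr 23, 2024.
The western blot is run: Apr 23, 2024 − 6 days = Apr 17, 2024.
The cells are harvested: Apr 17, 2024 − 9 days = Apr 8, 2024.
Protein expression peaks: Apr 8, 2024 − 16 days = Mar 23, 2024.
Transfection is performed: Mar 23, 2024 − 56 days = Jan 27, 2024.
The cells reach confluence: Jan 27, 2024 − 17 days = Jan 10, 2024.
The cells are seeded: Jan 10, 2024 − 26 days = Dec 15, 2023.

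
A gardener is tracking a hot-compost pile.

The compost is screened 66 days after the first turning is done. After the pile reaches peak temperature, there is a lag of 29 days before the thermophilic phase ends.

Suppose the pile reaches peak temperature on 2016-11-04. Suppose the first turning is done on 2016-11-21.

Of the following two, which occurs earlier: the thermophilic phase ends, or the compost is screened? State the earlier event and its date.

The thermophilic phase ends — 2016-12-03

The pile reaches peak temperature: Nov 4, 2016.
The thermophilic phase ends: Nov 4, 2016 + 29 days = Dec 3, 2016.
The first turning is done: Nov 21, 2016.
The compost is screened: Nov 21, 2016 + 66 days = Jan 26, 2017.
Comparing: the thermophilic phase ends on Dec 3, 2016 vs the compost is screened on Jan 26, 2017. Earlier: the thermophilic phase ends.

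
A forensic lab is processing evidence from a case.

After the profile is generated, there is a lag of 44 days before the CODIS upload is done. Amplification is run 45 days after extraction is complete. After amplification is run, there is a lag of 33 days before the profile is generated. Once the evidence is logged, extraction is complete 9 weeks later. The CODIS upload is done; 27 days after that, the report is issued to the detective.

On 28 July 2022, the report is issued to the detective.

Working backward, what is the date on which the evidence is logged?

28 December 2021

The report is issued to the detective: Jul 28, 2022.
The CODIS upload is done: Jul 28, 2022 − 27 days = Jul 1, 2022.
The profile is generated: Jul 1, 2022 − 44 days = May 18, 2022.
Amplification is run: May 18, 2022 − 33 days = Apr 15, 2022.
Extraction is complete: Apr 15, 2022 − 45 days = Mar 1, 2022.
The evidence is logged: Mar 1, 2022 − 9 weeks = Dec 28, 2021.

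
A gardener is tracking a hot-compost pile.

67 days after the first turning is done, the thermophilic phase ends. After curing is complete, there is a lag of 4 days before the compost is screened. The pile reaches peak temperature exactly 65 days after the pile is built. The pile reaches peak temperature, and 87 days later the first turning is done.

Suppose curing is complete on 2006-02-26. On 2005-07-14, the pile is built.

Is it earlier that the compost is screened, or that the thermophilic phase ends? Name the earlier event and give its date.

Curing is complete: Feb 26, 2006.
The compost is screened: Feb 26, 2006 + 4 days = Mar 2, 2006.
The pile is built: Jul 14, 2005.
The pile reaches peak temperature: Jul 14, 2005 + 65 days = Sep 17, 2005.
The first turning is done: Sep 17, 2005 + 87 days = Dec 13, 2005.
The thermophilic phase ends: Dec 13, 2005 + 67 days = Feb 18, 2006.
Comparing: the compost is screened on Mar 2, 2006 vs the thermophilic phase ends on Feb 18, 2006. Earlier: the thermophilic phase ends.

The thermophilic phase ends — 2006-02-18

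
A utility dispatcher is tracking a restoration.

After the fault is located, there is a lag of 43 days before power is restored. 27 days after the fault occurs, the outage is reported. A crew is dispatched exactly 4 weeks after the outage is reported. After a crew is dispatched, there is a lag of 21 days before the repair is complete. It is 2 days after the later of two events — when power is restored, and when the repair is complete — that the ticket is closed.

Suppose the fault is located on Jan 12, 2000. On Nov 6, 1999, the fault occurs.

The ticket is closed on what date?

The fault is located: Jan 12, 2000.
Power is restored: Jan 12, 2000 + 43 days = Feb 24, 2000.
The fault occurs: Nov 6, 1999.
The outage is reported: Nov 6, 1999 + 27 days = Dec 3, 1999.
A crew is dispatched: Dec 3, 1999 + 4 weeks = Dec 31, 1999.
The repair is complete: Dec 31, 1999 + 21 days = Jan 21, 2000.
Both prerequisites met — power is restored (Feb 24, 2000), the repair is complete (Jan 21, 2000); the later is Feb 24, 2000.
The ticket is closed: Feb 24, 2000 + 2 days = Feb 26, 2000.

Feb 26, 2000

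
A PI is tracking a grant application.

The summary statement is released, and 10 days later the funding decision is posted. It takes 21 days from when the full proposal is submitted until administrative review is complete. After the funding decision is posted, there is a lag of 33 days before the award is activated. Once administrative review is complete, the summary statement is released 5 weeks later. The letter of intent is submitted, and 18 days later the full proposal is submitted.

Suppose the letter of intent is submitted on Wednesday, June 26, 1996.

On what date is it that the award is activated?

The letter of intent is submitted: Jun 26, 1996.
The full proposal is submitted: Jun 26, 1996 + 18 days = Jul 14, 1996.
Administrative review is complete: Jul 14, 1996 + 21 days = Aug 4, 1996.
The summary statement is released: Aug 4, 1996 + 5 weeks = Sep 8, 1996.
The funding decision is posted: Sep 8, 1996 + 10 days = Sep 18, 1996.
The award is activated: Sep 18, 1996 + 33 days = Oct 21, 1996.

Monday, October 21, 1996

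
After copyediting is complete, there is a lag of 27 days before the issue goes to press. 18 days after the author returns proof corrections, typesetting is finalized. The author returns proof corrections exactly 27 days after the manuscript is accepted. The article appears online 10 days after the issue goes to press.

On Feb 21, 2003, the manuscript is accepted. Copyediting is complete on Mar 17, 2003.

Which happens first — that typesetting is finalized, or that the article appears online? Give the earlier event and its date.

The manuscript is accepted: Feb 21, 2003.
The author returns proof corrections: Feb 21, 2003 + 27 days = Mar 20, 2003.
Typesetting is finalized: Mar 20, 2003 + 18 days = Apr 7, 2003.
Copyediting is complete: Mar 17, 2003.
The issue goes to press: Mar 17, 2003 + 27 days = Apr 13, 2003.
The article appears online: Apr 13, 2003 + 10 days = Apr 23, 2003.
Comparing: typesetting is finalized on Apr 7, 2003 vs the article appears online on Apr 23, 2003. Earlier: typesetting is finalized.

Typesetting is finalized — Apr 7, 2003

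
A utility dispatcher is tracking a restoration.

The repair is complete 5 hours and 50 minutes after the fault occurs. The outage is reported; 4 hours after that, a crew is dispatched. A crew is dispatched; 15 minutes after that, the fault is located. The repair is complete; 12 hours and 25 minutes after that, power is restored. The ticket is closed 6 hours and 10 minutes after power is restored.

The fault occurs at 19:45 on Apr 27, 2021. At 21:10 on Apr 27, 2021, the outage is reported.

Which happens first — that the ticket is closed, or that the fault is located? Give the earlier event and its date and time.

The fault is located — 01:25 on Apr 28, 2021

The fault occurs: 19:45 Apr 27, 2021.
The repair is complete: 19:45 Apr 27, 2021 + 5h50m = 01:35 Apr 28, 2021.
Power is restored: 01:35 Apr 28, 2021 + 12h25m = 14:00 Apr 28, 2021.
The ticket is closed: 14:00 Apr 28, 2021 + 6h10m = 20:10 Apr 28, 2021.
The outage is reported: 21:10 Apr 27, 2021.
A crew is dispatched: 21:10 Apr 27, 2021 + 4h = 01:10 Apr 28, 2021.
The fault is located: 01:10 Apr 28, 2021 + 15m = 01:25 Apr 28, 2021.
Comparing: the ticket is closed at 20:10 Apr 28, 2021 vs the fault is located at 01:25 Apr 28, 2021. Earlier: the fault is located.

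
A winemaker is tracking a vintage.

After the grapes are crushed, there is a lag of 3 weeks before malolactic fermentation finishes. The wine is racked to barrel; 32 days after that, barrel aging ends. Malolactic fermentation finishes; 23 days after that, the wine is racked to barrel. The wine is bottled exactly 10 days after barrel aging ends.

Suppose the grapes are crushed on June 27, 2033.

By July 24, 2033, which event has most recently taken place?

Malolactic fermentation finishes

The grapes are crushed: Jun 27, 2033.
Malolactic fermentation finishes: Jun 27, 2033 + 3 weeks = Jul 18, 2033.
The wine is racked to barrel: Jul 18, 2033 + 23 days = Aug 10, 2033.
Barrel aging ends: Aug 10, 2033 + 32 days = Sep 11, 2033.
The wine is bottled: Sep 11, 2033 + 10 days = Sep 21, 2033.
Jul 24, 2033 falls between when malolactic fermentation finishes (Jul 18, 2033) and when the wine is racked to barrel (Aug 10, 2033).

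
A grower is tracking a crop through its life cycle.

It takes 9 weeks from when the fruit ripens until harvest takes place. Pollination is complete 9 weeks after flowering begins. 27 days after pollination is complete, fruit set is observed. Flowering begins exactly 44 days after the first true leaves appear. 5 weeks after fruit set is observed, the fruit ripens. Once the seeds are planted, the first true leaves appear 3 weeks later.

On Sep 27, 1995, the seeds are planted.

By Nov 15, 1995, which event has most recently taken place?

The seeds are planted: Sep 27, 1995.
The first true leaves appear: Sep 27, 1995 + 3 weeks = Oct 18, 1995.
Flowering begins: Oct 18, 1995 + 44 days = Dec 1, 1995.
Pollination is complete: Dec 1, 1995 + 9 weeks = Feb 2, 1996.
Fruit set is observed: Feb 2, 1996 + 27 days = Feb 29, 1996.
The fruit ripens: Feb 29, 1996 + 5 weeks = Apr 4, 1996.
Harvest takes place: Apr 4, 1996 + 9 weeks = Jun 6, 1996.
Nov 15, 1995 falls between when the first true leaves appear (Oct 18, 1995) and when flowering begins (Dec 1, 1995).

The first true leaves appear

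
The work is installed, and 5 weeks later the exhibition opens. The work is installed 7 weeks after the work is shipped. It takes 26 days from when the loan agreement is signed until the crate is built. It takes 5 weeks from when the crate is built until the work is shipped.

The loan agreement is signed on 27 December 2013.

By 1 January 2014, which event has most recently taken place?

The loan agreement is signed: Dec 27, 2013.
The crate is built: Dec 27, 2013 + 26 days = Jan 22, 2014.
The work is shipped: Jan 22, 2014 + 5 weeks = Feb 26, 2014.
The work is installed: Feb 26, 2014 + 7 weeks = Apr 16, 2014.
The exhibition opens: Apr 16, 2014 + 5 weeks = May 21, 2014.
Jan 1, 2014 falls between when the loan agreement is signed (Dec 27, 2013) and when the crate is built (Jan 22, 2014).

The loan agreement is signed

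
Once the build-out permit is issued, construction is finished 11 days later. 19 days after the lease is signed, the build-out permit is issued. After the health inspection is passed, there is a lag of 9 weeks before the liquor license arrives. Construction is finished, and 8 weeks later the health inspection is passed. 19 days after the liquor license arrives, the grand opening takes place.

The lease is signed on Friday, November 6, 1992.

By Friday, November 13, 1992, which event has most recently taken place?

The lease is signed: Nov 6, 1992.
The build-out permit is issued: Nov 6, 1992 + 19 days = Nov 25, 1992.
Construction is finished: Nov 25, 1992 + 11 days = Dec 6, 1992.
The health inspection is passed: Dec 6, 1992 + 8 weeks = Jan 31, 1993.
The liquor license arrives: Jan 31, 1993 + 9 weeks = Apr 4, 1993.
The grand opening takes place: Apr 4, 1993 + 19 days = Apr 23, 1993.
Nov 13, 1992 falls between when the lease is signed (Nov 6, 1992) and when the build-out permit is issued (Nov 25, 1992).

The lease is signed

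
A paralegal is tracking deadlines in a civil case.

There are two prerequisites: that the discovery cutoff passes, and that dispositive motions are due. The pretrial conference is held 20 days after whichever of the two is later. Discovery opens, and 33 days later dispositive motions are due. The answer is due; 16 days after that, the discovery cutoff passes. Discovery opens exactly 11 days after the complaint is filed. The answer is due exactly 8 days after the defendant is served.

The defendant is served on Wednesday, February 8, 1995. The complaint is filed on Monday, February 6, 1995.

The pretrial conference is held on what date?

Tuesday, April 11, 1995

The defendant is served: Feb 8, 1995.
The answer is due: Feb 8, 1995 + 8 days = Feb 16, 1995.
The discovery cutoff passes: Feb 16, 1995 + 16 days = Mar 4, 1995.
The complaint is filed: Feb 6, 1995.
Discovery opens: Feb 6, 1995 + 11 days = Feb 17, 1995.
Dispositive motions are due: Feb 17, 1995 + 33 days = Mar 22, 1995.
Both prerequisites met — the discovery cutoff passes (Mar 4, 1995), dispositive motions are due (Mar 22, 1995); the later is Mar 22, 1995.
The pretrial conference is held: Mar 22, 1995 + 20 days = Apr 11, 1995.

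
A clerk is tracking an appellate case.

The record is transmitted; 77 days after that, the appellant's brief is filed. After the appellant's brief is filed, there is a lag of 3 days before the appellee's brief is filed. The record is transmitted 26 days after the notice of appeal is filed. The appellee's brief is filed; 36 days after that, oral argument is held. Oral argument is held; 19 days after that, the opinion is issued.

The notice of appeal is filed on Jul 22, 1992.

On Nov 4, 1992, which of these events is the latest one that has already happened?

The appellant's brief is filed

The notice of appeal is filed: Jul 22, 1992.
The record is transmitted: Jul 22, 1992 + 26 days = Aug 17, 1992.
The appellant's brief is filed: Aug 17, 1992 + 77 days = Nov 2, 1992.
The appellee's brief is filed: Nov 2, 1992 + 3 days = Nov 5, 1992.
Oral argument is held: Nov 5, 1992 + 36 days = Dec 11, 1992.
The opinion is issued: Dec 11, 1992 + 19 days = Dec 30, 1992.
Nov 4, 1992 falls between when the appellant's brief is filed (Nov 2, 1992) and when the appellee's brief is filed (Nov 5, 1992).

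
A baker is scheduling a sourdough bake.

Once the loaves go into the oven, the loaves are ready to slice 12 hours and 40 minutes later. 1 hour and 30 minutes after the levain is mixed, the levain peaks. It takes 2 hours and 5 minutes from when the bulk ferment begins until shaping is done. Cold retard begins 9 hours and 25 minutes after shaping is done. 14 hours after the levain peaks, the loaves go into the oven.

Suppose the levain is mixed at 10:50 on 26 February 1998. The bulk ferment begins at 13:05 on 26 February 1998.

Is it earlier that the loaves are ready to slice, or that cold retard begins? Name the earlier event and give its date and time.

Cold retard begins — 00:35 on 27 February 1998

The levain is mixed: 10:50 Feb 26, 1998.
The levain peaks: 10:50 Feb 26, 1998 + 1h30m = 12:20 Feb 26, 1998.
The loaves go into the oven: 12:20 Feb 26, 1998 + 14h = 02:20 Feb 27, 1998.
The loaves are ready to slice: 02:20 Feb 27, 1998 + 12h40m = 15:00 Feb 27, 1998.
The bulk ferment begins: 13:05 Feb 26, 1998.
Shaping is done: 13:05 Feb 26, 1998 + 2h05m = 15:10 Feb 26, 1998.
Cold retard begins: 15:10 Feb 26, 1998 + 9h25m = 00:35 Feb 27, 1998.
Comparing: the loaves are ready to slice at 15:00 Feb 27, 1998 vs cold retard begins at 00:35 Feb 27, 1998. Earlier: cold retard begins.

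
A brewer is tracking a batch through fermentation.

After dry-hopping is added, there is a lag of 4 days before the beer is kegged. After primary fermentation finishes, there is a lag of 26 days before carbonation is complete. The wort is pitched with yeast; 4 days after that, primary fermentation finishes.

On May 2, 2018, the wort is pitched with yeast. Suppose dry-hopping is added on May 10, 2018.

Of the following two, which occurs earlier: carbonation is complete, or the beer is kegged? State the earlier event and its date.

The wort is pitched with yeast: May 2, 2018.
Primary fermentation finishes: May 2, 2018 + 4 days = May 6, 2018.
Carbonation is complete: May 6, 2018 + 26 days = Jun 1, 2018.
Dry-hopping is added: May 10, 2018.
The beer is kegged: May 10, 2018 + 4 days = May 14, 2018.
Comparing: carbonation is complete on Jun 1, 2018 vs the beer is kegged on May 14, 2018. Earlier: the beer is kegged.

The beer is kegged — May 14, 2018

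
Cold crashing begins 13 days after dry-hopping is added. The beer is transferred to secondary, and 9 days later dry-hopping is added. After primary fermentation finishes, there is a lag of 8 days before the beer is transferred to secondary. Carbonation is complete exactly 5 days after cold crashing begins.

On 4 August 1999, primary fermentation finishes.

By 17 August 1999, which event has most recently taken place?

Primary fermentation finishes: Aug 4, 1999.
The beer is transferred to secondary: Aug 4, 1999 + 8 days = Aug 12, 1999.
Dry-hopping is added: Aug 12, 1999 + 9 days = Aug 21, 1999.
Cold crashing begins: Aug 21, 1999 + 13 days = Sep 3, 1999.
Carbonation is complete: Sep 3, 1999 + 5 days = Sep 8, 1999.
Aug 17, 1999 falls between when the beer is transferred to secondary (Aug 12, 1999) and when dry-hopping is added (Aug 21, 1999).

The beer is transferred to secondary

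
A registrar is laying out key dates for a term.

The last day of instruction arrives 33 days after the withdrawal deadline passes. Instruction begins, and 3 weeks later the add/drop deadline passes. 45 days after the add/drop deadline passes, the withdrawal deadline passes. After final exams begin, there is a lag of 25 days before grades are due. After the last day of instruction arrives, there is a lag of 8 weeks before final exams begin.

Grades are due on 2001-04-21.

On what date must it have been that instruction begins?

Grades are due: Apr 21, 2001.
Final exams begin: Apr 21, 2001 − 25 days = Mar 27, 2001.
The last day of instruction arrives: Mar 27, 2001 − 8 weeks = Jan 30, 2001.
The withdrawal deadline passes: Jan 30, 2001 − 33 days = Dec 28, 2000.
The add/drop deadline passes: Dec 28, 2000 − 45 days = Nov 13, 2000.
Instruction begins: Nov 13, 2000 − 3 weeks = Oct 23, 2000.

2000-10-23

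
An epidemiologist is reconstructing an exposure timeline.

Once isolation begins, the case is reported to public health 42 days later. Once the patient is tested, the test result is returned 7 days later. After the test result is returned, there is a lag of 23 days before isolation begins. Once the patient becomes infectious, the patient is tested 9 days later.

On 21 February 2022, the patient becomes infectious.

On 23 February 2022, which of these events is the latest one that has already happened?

The patient becomes infectious

The patient becomes infectious: Feb 21, 2022.
The patient is tested: Feb 21, 2022 + 9 days = Mar 2, 2022.
The test result is returned: Mar 2, 2022 + 7 days = Mar 9, 2022.
Isolation begins: Mar 9, 2022 + 23 days = Apr 1, 2022.
The case is reported to public health: Apr 1, 2022 + 42 days = May 13, 2022.
Feb 23, 2022 falls between when the patient becomes infectious (Feb 21, 2022) and when the patient is tested (Mar 2, 2022).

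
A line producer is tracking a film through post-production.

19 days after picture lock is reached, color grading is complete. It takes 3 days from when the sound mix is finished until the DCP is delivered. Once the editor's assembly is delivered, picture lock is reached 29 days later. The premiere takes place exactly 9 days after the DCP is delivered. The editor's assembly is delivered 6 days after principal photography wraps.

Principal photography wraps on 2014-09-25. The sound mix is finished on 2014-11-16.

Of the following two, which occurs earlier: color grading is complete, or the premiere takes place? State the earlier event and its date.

Principal photography wraps: Sep 25, 2014.
The editor's assembly is delivered: Sep 25, 2014 + 6 days = Oct 1, 2014.
Picture lock is reached: Oct 1, 2014 + 29 days = Oct 30, 2014.
Color grading is complete: Oct 30, 2014 + 19 days = Nov 18, 2014.
The sound mix is finished: Nov 16, 2014.
The DCP is delivered: Nov 16, 2014 + 3 days = Nov 19, 2014.
The premiere takes place: Nov 19, 2014 + 9 days = Nov 28, 2014.
Comparing: color grading is complete on Nov 18, 2014 vs the premiere takes place on Nov 28, 2014. Earlier: color grading is complete.

Color grading is complete — 2014-11-18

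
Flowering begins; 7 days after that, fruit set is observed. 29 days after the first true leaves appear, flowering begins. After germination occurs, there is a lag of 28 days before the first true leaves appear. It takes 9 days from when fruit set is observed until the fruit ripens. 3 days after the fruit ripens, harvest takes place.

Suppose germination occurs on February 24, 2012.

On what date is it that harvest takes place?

May 10, 2012

Germination occurs: Feb 24, 2012.
The first true leaves appear: Feb 24, 2012 + 28 days = Mar 23, 2012.
Flowering begins: Mar 23, 2012 + 29 days = Apr 21, 2012.
Fruit set is observed: Apr 21, 2012 + 7 days = Apr 28, 2012.
The fruit ripens: Apr 28, 2012 + 9 days = May 7, 2012.
Harvest takes place: May 7, 2012 + 3 days = May 10, 2012.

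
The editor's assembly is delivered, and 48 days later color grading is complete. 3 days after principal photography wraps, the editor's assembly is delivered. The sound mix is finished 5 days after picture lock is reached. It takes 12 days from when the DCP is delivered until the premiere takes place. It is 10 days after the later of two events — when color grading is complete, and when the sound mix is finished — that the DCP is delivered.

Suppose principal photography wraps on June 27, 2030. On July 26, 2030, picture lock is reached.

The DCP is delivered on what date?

Principal photography wraps: Jun 27, 2030.
The editor's assembly is delivered: Jun 27, 2030 + 3 days = Jun 30, 2030.
Color grading is complete: Jun 30, 2030 + 48 days = Aug 17, 2030.
Picture lock is reached: Jul 26, 2030.
The sound mix is finished: Jul 26, 2030 + 5 days = Jul 31, 2030.
Both prerequisites met — color grading is complete (Aug 17, 2030), the sound mix is finished (Jul 31, 2030); the later is Aug 17, 2030.
The DCP is delivered: Aug 17, 2030 + 10 days = Aug 27, 2030.

August 27, 2030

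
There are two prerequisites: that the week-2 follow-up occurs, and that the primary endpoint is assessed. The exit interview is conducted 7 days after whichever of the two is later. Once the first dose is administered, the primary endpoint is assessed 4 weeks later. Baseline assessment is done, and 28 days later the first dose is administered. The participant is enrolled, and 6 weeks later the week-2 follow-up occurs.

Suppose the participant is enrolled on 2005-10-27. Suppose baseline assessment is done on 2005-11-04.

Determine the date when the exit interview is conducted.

The participant is enrolled: Oct 27, 2005.
The week-2 follow-up occurs: Oct 27, 2005 + 6 weeks = Dec 8, 2005.
Baseline assessment is done: Nov 4, 2005.
The first dose is administered: Nov 4, 2005 + 28 days = Dec 2, 2005.
The primary endpoint is assessed: Dec 2, 2005 + 4 weeks = Dec 30, 2005.
Both prerequisites met — the week-2 follow-up occurs (Dec 8, 2005), the primary endpoint is assessed (Dec 30, 2005); the later is Dec 30, 2005.
The exit interview is conducted: Dec 30, 2005 + 7 days = Jan 6, 2006.

2006-01-06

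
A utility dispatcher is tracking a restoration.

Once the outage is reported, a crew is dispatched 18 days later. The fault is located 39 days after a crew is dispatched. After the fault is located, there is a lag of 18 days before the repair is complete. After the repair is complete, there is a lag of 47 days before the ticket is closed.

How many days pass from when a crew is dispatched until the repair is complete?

Causal path: a crew is dispatched → the fault is located → the repair is complete.
Total delay along the path: 39 + 18 = 57 days.

57 days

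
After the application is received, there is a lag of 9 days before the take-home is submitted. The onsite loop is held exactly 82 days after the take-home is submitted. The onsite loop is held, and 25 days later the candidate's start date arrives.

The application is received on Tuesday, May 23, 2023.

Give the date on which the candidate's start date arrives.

The application is received: May 23, 2023.
The take-home is submitted: May 23, 2023 + 9 days = Jun 1, 2023.
The onsite loop is held: Jun 1, 2023 + 82 days = Aug 22, 2023.
The candidate's start date arrives: Aug 22, 2023 + 25 days = Sep 16, 2023.

Saturday, September 16, 2023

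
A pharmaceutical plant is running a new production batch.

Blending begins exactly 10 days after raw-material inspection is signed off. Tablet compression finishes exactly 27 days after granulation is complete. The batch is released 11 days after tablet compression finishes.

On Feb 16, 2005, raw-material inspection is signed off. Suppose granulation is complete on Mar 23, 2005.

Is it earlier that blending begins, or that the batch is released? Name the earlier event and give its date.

Raw-material inspection is signed off: Feb 16, 2005.
Blending begins: Feb 16, 2005 + 10 days = Feb 26, 2005.
Granulation is complete: Mar 23, 2005.
Tablet compression finishes: Mar 23, 2005 + 27 days = Apr 19, 2005.
The batch is released: Apr 19, 2005 + 11 days = Apr 30, 2005.
Comparing: blending begins on Feb 26, 2005 vs the batch is released on Apr 30, 2005. Earlier: blending begins.

Blending begins — Feb 26, 2005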